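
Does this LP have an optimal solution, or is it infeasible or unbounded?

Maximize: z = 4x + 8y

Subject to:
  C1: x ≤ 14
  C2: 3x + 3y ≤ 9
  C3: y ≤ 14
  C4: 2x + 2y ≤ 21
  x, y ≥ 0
The point (0, 3) satisfies every constraint, so the LP is feasible; the constraints give x ≤ 14 and y ≤ 14, which with x, y ≥ 0 keep the feasible region inside a bounded box. A feasible, bounded LP attains a finite optimum at a vertex.

Feasible with finite optimum z* = 24 at (0, 3).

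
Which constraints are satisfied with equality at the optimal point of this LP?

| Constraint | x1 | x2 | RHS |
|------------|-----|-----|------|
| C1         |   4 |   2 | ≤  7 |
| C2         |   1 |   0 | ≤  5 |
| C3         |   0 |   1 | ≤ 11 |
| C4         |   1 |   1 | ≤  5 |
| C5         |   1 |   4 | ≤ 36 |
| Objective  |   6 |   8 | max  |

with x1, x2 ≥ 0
Optimal: x1 = 0, x2 = 3.5
Slack at optimum:
  C1: slack = 0 (binding)
  C2: slack = 5
  C3: slack = 7.5
  C4: slack = 1.5
  C5: slack = 22
  x1 ≥ 0: x1 = 0 (binding)
  x2 ≥ 0: x2 = 3.5
Binding constraints: C1, x1 ≥ 0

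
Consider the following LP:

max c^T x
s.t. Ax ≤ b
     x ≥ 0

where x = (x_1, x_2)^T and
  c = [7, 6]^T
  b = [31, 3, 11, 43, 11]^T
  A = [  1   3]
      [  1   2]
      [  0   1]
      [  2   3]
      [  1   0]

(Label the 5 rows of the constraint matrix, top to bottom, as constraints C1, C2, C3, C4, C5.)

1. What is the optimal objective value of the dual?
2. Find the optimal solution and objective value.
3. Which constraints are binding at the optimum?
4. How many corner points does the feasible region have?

1. 21 (by strong duality, equal to the primal optimum)
2. x_1 = 3, x_2 = 0, z = 21
3. C2, x_2 ≥ 0
4. 3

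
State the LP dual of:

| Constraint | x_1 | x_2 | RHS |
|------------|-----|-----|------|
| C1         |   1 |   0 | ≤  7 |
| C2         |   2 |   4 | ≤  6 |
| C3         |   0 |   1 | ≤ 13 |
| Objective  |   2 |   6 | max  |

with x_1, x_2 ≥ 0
Minimize: z = 7y1 + 6y2 + 13y3

Subject to:
  C1: -y1 - 2y2 ≤ -2
  C2: -4y2 - y3 ≤ -6
  y1, y2, y3 ≥ 0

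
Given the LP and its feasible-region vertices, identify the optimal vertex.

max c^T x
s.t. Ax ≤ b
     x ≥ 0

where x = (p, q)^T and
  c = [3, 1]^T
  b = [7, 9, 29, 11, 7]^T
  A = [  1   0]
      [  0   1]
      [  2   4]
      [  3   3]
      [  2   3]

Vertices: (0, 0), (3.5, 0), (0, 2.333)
Evaluating z = 3p + q at each vertex:
  (0, 0): z = 0
  (3.5, 0): z = 10.5
  (0, 2.333): z = 2.333

The largest value is z = 10.5, attained at (3.5, 0).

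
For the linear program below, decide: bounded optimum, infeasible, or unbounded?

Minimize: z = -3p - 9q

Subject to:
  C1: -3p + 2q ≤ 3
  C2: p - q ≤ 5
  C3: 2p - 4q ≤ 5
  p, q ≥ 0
Feasible point: (0, 0) satisfies every constraint, so the LP is feasible.
Direction d = (1, 1): for each constraint row a, a·d ≤ 0 —
  (-3)(1) + (2)(1) = -1 ≤ 0
  (1)(1) + (-1)(1) = 0 ≤ 0
  (2)(1) + (-4)(1) = -2 ≤ 0
and d ≥ 0, so (0, 0) + t·d stays feasible for every t ≥ 0. Along this ray z = -3p - 9q changes by -12 per unit t, so z → −∞.

Unbounded: there is a feasible ray along which z → −∞.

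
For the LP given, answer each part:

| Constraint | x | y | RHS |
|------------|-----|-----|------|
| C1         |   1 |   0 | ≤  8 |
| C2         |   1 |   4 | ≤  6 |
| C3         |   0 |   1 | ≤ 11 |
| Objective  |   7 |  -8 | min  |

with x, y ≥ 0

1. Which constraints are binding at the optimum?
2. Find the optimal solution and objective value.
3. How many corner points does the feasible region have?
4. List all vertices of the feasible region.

1. C2, x ≥ 0
2. x = 0, y = 1.5, z = -12
3. 3
4. (0, 0), (6, 0), (0, 1.5)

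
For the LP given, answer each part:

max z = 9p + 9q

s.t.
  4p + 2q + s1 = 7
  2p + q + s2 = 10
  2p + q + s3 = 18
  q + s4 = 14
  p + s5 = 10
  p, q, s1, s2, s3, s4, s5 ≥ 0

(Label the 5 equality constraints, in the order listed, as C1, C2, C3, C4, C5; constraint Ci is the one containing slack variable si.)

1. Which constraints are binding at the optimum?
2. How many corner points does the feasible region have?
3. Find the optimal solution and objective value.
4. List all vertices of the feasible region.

1. C1, p ≥ 0
2. 3
3. p = 0, q = 3.5, z = 31.5
4. (0, 0), (1.75, 0), (0, 3.5)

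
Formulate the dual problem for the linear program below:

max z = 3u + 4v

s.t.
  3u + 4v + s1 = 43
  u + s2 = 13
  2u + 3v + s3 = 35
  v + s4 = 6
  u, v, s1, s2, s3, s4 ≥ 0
Minimize: z = 43y1 + 13y2 + 35y3 + 6y4

Subject to:
  C1: -3y1 - y2 - 2y3 ≤ -3
  C2: -4y1 - 3y3 - y4 ≤ -4
  y1, y2, y3, y4 ≥ 0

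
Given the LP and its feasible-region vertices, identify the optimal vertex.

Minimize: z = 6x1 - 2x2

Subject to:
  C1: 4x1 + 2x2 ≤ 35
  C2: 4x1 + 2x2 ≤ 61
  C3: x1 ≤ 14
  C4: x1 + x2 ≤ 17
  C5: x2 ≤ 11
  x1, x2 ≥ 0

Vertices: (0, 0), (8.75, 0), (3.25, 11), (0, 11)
(0, 11) with z = -22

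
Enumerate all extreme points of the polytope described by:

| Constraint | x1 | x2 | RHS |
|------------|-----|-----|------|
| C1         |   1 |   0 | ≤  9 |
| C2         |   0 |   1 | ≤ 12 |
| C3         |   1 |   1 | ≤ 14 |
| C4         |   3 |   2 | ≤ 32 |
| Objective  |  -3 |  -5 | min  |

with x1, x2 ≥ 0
Each vertex is the intersection of two constraint boundaries that also satisfies all remaining constraints:
  x1 = 0 and x2 = 0 → (0, 0)
  x1 = 9 and x2 = 0 → (9, 0)
  x1 = 9 and 3x1 + 2x2 = 32 → (9, 2.5)
  x1 + x2 = 14 and 3x1 + 2x2 = 32 → (4, 10)
  x2 = 12 and x1 + x2 = 14 → (2, 12)
  x2 = 12 and x1 = 0 → (0, 12)

Vertices: (0, 0), (9, 0), (9, 2.5), (4, 10), (2, 12), (0, 12)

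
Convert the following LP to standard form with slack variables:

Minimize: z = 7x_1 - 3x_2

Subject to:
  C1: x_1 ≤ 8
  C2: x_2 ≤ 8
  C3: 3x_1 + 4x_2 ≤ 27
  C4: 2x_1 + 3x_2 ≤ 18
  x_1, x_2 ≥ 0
min z = 7x_1 - 3x_2

s.t.
  x_1 + s1 = 8
  x_2 + s2 = 8
  3x_1 + 4x_2 + s3 = 27
  2x_1 + 3x_2 + s4 = 18
  x_1, x_2, s1, s2, s3, s4 ≥ 0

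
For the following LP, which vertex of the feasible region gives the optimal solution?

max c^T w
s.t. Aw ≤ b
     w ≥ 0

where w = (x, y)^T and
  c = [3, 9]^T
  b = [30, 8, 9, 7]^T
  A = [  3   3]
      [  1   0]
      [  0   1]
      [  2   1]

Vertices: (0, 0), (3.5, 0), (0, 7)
Evaluating z = 3x + 9y at each vertex:
  (0, 0): z = 0
  (3.5, 0): z = 10.5
  (0, 7): z = 63

The largest value is z = 63, attained at (0, 7).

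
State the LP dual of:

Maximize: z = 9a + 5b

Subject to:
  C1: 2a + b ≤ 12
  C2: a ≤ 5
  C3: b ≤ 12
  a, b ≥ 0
Minimize: z = 12y1 + 5y2 + 12y3

Subject to:
  C1: -2y1 - y2 ≤ -9
  C2: -y1 - y3 ≤ -5
  y1, y2, y3 ≥ 0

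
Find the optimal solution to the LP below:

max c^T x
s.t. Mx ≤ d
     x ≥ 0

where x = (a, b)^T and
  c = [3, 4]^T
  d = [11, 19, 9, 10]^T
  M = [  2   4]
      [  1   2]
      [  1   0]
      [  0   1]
Each vertex is the intersection of two constraint boundaries that also satisfies all remaining constraints:
  a = 0 and b = 0 → (0, 0)
  2a + 4b = 11 and b = 0 → (5.5, 0)
  2a + 4b = 11 and a = 0 → (0, 2.75)

Evaluating z = 3a + 4b at each vertex:
  (0, 0): z = 0
  (5.5, 0): z = 16.5
  (0, 2.75): z = 11

The maximum is at (5.5, 0) with z = 16.5.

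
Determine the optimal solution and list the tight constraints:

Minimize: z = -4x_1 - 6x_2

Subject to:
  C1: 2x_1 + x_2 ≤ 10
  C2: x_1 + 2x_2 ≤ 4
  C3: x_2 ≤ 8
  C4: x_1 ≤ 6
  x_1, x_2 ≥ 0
Optimal: x_1 = 4, x_2 = 0
Slack at optimum:
  C1: slack = 2
  C2: slack = 0 (binding)
  C3: slack = 8
  C4: slack = 2
  x_1 ≥ 0: x_1 = 4
  x_2 ≥ 0: x_2 = 0 (binding)
Binding constraints: C2, x_2 ≥ 0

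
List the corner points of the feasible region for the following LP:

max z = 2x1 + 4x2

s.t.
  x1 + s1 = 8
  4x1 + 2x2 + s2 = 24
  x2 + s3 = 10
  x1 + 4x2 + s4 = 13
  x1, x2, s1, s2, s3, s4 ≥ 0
Each vertex is the intersection of two constraint boundaries that also satisfies all remaining constraints:
  x1 = 0 and x2 = 0 → (0, 0)
  4x1 + 2x2 = 24 and x2 = 0 → (6, 0)
  4x1 + 2x2 = 24 and x1 + 4x2 = 13 → (5, 2)
  x1 + 4x2 = 13 and x1 = 0 → (0, 3.25)

Vertices: (0, 0), (6, 0), (5, 2), (0, 3.25)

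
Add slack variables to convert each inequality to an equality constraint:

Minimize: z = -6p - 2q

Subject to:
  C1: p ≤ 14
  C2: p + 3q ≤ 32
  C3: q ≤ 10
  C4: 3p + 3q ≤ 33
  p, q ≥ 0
min z = -6p - 2q

s.t.
  p + s1 = 14
  p + 3q + s2 = 32
  q + s3 = 10
  3p + 3q + s4 = 33
  p, q, s1, s2, s3, s4 ≥ 0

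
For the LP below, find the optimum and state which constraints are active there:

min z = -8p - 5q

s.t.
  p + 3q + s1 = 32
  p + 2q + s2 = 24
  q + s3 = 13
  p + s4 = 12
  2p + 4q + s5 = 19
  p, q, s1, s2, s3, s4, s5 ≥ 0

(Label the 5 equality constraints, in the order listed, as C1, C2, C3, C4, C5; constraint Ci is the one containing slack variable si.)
Optimal: p = 9.5, q = 0
Slack at optimum:
  C1: slack = 22.5
  C2: slack = 14.5
  C3: slack = 13
  C4: slack = 2.5
  C5: slack = 0 (binding)
  p ≥ 0: p = 9.5
  q ≥ 0: q = 0 (binding)
Binding constraints: C5, q ≥ 0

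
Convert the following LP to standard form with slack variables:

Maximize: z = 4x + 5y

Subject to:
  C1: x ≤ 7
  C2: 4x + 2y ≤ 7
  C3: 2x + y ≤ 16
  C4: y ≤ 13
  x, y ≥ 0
max z = 4x + 5y

s.t.
  x + s1 = 7
  4x + 2y + s2 = 7
  2x + y + s3 = 16
  y + s4 = 13
  x, y, s1, s2, s3, s4 ≥ 0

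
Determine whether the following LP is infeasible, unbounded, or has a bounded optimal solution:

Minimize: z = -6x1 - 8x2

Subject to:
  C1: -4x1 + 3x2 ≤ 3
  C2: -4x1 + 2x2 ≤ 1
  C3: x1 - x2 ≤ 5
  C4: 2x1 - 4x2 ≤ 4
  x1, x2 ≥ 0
Feasible point: (0, 0) satisfies every constraint, so the LP is feasible.
Direction d = (1, 1): for each constraint row a, a·d ≤ 0 —
  (-4)(1) + (3)(1) = -1 ≤ 0
  (-4)(1) + (2)(1) = -2 ≤ 0
  (1)(1) + (-1)(1) = 0 ≤ 0
  (2)(1) + (-4)(1) = -2 ≤ 0
and d ≥ 0, so (0, 0) + t·d stays feasible for every t ≥ 0. Along this ray z = -6x1 - 8x2 changes by -14 per unit t, so z → −∞.

Unbounded: there is a feasible ray along which z → −∞.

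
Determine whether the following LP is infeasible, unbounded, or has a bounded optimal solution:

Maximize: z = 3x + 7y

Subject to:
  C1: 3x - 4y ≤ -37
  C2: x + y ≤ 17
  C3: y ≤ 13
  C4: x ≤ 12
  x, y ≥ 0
The point (4, 13) satisfies every constraint, so the LP is feasible; the constraints give x ≤ 12 and y ≤ 13, which with x, y ≥ 0 keep the feasible region inside a bounded box. A feasible, bounded LP attains a finite optimum at a vertex.

Evaluating z = 3x + 7y at each vertex:
  (0, 9.25): z = 64.75
  (4.429, 12.57): z = 101.3
  (4, 13): z = 103
  (0, 13): z = 91

Bounded optimum: z* = 103 at (4, 13).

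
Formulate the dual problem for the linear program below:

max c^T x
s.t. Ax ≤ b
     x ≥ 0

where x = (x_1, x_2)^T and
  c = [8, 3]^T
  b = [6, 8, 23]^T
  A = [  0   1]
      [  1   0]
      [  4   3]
Minimize: z = 6y1 + 8y2 + 23y3

Subject to:
  C1: -y2 - 4y3 ≤ -8
  C2: -y1 - 3y3 ≤ -3
  y1, y2, y3 ≥ 0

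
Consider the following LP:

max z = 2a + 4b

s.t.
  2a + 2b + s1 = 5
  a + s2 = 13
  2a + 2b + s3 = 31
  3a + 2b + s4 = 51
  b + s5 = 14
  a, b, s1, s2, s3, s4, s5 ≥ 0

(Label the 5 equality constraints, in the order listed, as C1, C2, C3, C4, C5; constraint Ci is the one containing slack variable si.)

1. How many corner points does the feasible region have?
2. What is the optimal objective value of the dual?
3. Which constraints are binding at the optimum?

1. 3
2. 10 (by strong duality, equal to the primal optimum)
3. C1, a ≥ 0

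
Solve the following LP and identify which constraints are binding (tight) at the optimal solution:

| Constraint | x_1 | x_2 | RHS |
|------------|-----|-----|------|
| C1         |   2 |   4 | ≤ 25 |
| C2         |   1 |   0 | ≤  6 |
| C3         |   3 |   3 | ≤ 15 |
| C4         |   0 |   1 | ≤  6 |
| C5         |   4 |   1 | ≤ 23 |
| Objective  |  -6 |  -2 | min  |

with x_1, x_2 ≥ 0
Optimal: x_1 = 5, x_2 = 0
Binding: C3, x_2 ≥ 0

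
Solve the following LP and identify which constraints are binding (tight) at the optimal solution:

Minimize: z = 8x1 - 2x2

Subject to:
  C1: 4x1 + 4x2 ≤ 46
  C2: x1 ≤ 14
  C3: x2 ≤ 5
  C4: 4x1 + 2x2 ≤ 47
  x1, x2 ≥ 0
Optimal: x1 = 0, x2 = 5
Slack at optimum:
  C1: slack = 26
  C2: slack = 14
  C3: slack = 0 (binding)
  C4: slack = 37
  x1 ≥ 0: x1 = 0 (binding)
  x2 ≥ 0: x2 = 5
Binding constraints: C3, x1 ≥ 0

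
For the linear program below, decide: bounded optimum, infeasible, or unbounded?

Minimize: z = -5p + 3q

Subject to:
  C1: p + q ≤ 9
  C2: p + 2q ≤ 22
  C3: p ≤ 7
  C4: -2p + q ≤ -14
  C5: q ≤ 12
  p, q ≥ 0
The point (7, 0) satisfies every constraint, so the LP is feasible; the constraints give p ≤ 7 and q ≤ 12, which with p, q ≥ 0 keep the feasible region inside a bounded box. A feasible, bounded LP attains a finite optimum at a vertex.

Evaluating z = -5p + 3q at each vertex:
  (7, 0): z = -35

Feasible with finite optimum z* = -35 at (7, 0).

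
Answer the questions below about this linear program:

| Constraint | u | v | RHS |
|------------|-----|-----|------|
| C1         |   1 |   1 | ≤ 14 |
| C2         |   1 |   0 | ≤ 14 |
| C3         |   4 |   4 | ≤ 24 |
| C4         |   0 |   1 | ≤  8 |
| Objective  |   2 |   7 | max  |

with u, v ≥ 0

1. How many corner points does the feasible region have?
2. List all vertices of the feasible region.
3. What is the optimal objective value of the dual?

1. 3
2. (0, 0), (6, 0), (0, 6)
3. 42 (by strong duality, equal to the primal optimum)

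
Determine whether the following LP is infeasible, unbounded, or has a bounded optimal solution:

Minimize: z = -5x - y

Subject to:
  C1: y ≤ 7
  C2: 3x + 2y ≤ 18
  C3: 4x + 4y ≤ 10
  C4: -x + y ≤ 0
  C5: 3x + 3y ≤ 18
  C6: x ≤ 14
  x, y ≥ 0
The point (2.5, 0) satisfies every constraint, so the LP is feasible; the constraints give x ≤ 14 and y ≤ 7, which with x, y ≥ 0 keep the feasible region inside a bounded box. A feasible, bounded LP attains a finite optimum at a vertex.

The LP has an optimal solution: (2.5, 0) with z = -12.5.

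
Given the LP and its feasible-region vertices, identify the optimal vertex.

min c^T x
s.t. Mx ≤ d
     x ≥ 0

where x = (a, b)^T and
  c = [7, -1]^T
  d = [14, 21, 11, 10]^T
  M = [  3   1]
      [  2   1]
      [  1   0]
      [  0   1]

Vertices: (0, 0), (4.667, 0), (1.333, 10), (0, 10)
(0, 10) with z = -10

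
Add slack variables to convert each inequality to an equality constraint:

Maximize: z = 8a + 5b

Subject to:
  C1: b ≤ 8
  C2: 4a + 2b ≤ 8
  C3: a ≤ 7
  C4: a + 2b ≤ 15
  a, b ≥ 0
max z = 8a + 5b

s.t.
  b + s1 = 8
  4a + 2b + s2 = 8
  a + s3 = 7
  a + 2b + s4 = 15
  a, b, s1, s2, s3, s4 ≥ 0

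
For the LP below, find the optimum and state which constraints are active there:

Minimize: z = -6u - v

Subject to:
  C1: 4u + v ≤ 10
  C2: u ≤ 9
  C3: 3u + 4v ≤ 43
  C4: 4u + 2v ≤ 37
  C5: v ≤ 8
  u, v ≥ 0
Optimal: u = 2.5, v = 0
Binding: C1, v ≥ 0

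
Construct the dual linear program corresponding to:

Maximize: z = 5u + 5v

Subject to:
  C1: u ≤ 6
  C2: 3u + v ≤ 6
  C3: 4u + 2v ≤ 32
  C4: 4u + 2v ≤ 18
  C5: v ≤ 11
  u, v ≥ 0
Minimize: z = 6y1 + 6y2 + 32y3 + 18y4 + 11y5

Subject to:
  C1: -y1 - 3y2 - 4y3 - 4y4 ≤ -5
  C2: -y2 - 2y3 - 2y4 - y5 ≤ -5
  y1, y2, y3, y4, y5 ≥ 0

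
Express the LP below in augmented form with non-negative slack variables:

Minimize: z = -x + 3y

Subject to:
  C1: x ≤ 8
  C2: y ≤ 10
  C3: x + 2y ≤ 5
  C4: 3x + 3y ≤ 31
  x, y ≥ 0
min z = -x + 3y

s.t.
  x + s1 = 8
  y + s2 = 10
  x + 2y + s3 = 5
  3x + 3y + s4 = 31
  x, y, s1, s2, s3, s4 ≥ 0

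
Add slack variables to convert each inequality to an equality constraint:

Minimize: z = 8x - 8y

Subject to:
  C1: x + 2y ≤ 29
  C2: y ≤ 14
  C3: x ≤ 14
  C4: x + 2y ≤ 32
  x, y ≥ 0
min z = 8x - 8y

s.t.
  x + 2y + s1 = 29
  y + s2 = 14
  x + s3 = 14
  x + 2y + s4 = 32
  x, y, s1, s2, s3, s4 ≥ 0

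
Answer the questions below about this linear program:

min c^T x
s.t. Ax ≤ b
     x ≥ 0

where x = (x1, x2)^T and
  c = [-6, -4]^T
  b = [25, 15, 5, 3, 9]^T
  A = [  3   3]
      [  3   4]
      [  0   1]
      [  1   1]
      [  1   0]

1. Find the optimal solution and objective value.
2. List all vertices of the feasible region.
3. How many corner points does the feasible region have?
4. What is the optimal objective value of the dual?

1. x1 = 3, x2 = 0, z = -18
2. (0, 0), (3, 0), (0, 3)
3. 3
4. -18 (by strong duality, equal to the primal optimum)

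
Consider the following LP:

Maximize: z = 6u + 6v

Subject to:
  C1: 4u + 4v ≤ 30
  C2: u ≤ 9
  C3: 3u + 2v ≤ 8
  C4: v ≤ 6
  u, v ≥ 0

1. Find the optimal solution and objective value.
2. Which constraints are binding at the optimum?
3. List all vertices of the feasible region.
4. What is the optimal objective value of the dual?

1. u = 0, v = 4, z = 24
2. C3, u ≥ 0
3. (0, 0), (2.667, 0), (0, 4)
4. 24 (by strong duality, equal to the primal optimum)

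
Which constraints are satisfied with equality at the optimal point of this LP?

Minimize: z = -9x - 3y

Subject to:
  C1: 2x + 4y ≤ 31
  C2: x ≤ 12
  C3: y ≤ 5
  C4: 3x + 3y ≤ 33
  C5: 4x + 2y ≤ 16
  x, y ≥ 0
Optimal: x = 4, y = 0
Binding: C5, y ≥ 0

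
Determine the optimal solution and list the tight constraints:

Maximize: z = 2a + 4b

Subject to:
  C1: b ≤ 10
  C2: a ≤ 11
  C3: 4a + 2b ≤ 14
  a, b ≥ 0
Optimal: a = 0, b = 7
Slack at optimum:
  C1: slack = 3
  C2: slack = 11
  C3: slack = 0 (binding)
  a ≥ 0: a = 0 (binding)
  b ≥ 0: b = 7
Binding constraints: C3, a ≥ 0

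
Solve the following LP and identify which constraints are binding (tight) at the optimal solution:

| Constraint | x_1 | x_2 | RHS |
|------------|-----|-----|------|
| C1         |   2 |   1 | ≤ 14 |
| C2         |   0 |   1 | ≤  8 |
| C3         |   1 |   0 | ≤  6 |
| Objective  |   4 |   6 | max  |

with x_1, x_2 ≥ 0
Optimal: x_1 = 3, x_2 = 8
Slack at optimum:
  C1: slack = 0 (binding)
  C2: slack = 0 (binding)
  C3: slack = 3
  x_1 ≥ 0: x_1 = 3
  x_2 ≥ 0: x_2 = 8
Binding constraints: C1, C2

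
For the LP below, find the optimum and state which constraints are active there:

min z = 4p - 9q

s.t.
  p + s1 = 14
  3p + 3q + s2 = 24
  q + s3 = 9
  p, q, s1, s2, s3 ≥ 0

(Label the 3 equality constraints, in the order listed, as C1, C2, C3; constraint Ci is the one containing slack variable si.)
Optimal: p = 0, q = 8
Slack at optimum:
  C1: slack = 14
  C2: slack = 0 (binding)
  C3: slack = 1
  p ≥ 0: p = 0 (binding)
  q ≥ 0: q = 8
Binding constraints: C2, p ≥ 0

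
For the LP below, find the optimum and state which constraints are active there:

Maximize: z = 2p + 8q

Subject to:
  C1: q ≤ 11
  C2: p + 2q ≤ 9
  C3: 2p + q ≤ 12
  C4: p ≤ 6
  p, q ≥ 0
Optimal: p = 0, q = 4.5
Slack at optimum:
  C1: slack = 6.5
  C2: slack = 0 (binding)
  C3: slack = 7.5
  C4: slack = 6
  p ≥ 0: p = 0 (binding)
  q ≥ 0: q = 4.5
Binding constraints: C2, p ≥ 0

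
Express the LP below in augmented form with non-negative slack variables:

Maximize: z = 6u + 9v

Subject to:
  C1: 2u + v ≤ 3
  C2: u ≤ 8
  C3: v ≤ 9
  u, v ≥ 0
max z = 6u + 9v

s.t.
  2u + v + s1 = 3
  u + s2 = 8
  v + s3 = 9
  u, v, s1, s2, s3 ≥ 0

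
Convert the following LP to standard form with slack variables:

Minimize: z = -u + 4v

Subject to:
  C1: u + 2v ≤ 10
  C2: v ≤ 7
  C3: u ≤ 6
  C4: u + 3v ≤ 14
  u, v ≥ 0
min z = -u + 4v

s.t.
  u + 2v + s1 = 10
  v + s2 = 7
  u + s3 = 6
  u + 3v + s4 = 14
  u, v, s1, s2, s3, s4 ≥ 0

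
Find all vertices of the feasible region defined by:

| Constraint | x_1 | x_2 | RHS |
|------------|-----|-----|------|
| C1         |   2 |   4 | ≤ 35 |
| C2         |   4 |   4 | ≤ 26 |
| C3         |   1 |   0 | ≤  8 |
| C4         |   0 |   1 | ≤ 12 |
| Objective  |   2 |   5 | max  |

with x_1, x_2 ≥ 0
Each vertex is the intersection of two constraint boundaries that also satisfies all remaining constraints:
  x_1 = 0 and x_2 = 0 → (0, 0)
  4x_1 + 4x_2 = 26 and x_2 = 0 → (6.5, 0)
  4x_1 + 4x_2 = 26 and x_1 = 0 → (0, 6.5)

Vertices: (0, 0), (6.5, 0), (0, 6.5)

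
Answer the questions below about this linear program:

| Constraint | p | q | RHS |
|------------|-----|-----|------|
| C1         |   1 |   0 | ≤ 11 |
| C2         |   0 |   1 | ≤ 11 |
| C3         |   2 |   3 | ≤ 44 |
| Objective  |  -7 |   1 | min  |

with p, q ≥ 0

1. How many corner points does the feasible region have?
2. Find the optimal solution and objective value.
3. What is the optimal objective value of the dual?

1. 5
2. p = 11, q = 0, z = -77
3. -77 (by strong duality, equal to the primal optimum)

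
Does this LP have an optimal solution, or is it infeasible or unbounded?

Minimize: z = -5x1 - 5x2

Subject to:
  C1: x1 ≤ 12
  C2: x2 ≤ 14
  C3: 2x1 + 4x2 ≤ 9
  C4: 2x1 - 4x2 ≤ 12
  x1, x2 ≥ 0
The point (4.5, 0) satisfies every constraint, so the LP is feasible; the constraints give x1 ≤ 12 and x2 ≤ 14, which with x1, x2 ≥ 0 keep the feasible region inside a bounded box. A feasible, bounded LP attains a finite optimum at a vertex.

Evaluating z = -5x1 - 5x2 at each vertex:
  (0, 0): z = 0
  (4.5, 0): z = -22.5
  (0, 2.25): z = -11.25

Bounded optimum: z* = -22.5 at (4.5, 0).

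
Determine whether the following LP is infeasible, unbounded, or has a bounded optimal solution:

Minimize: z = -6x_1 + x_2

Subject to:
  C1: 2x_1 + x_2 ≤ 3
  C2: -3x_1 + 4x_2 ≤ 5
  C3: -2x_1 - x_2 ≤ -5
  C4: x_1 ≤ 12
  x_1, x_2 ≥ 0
C1 requires 2x_1 + x_2 ≤ 3, while C3 (-2x_1 - x_2 ≤ -5) is equivalent to 2x_1 + x_2 ≥ 5. Together they would need 5 ≤ 2x_1 + x_2 ≤ 3, which is impossible since 5 > 3. No point satisfies all constraints.

Infeasible — the constraint set is empty.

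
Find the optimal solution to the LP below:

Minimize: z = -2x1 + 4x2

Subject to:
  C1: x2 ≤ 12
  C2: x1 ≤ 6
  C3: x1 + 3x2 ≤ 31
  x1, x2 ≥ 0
Each vertex is the intersection of two constraint boundaries that also satisfies all remaining constraints:
  x1 = 0 and x2 = 0 → (0, 0)
  x1 = 6 and x2 = 0 → (6, 0)
  x1 = 6 and x1 + 3x2 = 31 → (6, 8.333)
  x1 + 3x2 = 31 and x1 = 0 → (0, 10.33)

Evaluating z = -2x1 + 4x2 at each vertex:
  (0, 0): z = 0
  (6, 0): z = -12
  (6, 8.333): z = 21.33
  (0, 10.33): z = 41.33

The minimum is at (6, 0) with z = -12.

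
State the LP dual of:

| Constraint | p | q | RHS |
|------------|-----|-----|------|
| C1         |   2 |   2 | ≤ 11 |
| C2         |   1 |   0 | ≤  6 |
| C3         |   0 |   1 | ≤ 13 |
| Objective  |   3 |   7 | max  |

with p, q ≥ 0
Minimize: z = 11y1 + 6y2 + 13y3

Subject to:
  C1: -2y1 - y2 ≤ -3
  C2: -2y1 - y3 ≤ -7
  y1, y2, y3 ≥ 0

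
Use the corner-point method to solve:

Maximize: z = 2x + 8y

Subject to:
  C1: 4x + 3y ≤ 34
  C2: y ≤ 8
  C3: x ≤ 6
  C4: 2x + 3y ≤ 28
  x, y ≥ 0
x = 2, y = 8, z = 68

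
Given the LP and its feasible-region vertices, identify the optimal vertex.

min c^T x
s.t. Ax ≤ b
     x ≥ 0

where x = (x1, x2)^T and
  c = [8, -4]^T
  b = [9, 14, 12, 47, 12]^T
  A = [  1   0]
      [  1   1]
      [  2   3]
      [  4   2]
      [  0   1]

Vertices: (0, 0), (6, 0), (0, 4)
Evaluating z = 8x1 - 4x2 at each vertex:
  (0, 0): z = 0
  (6, 0): z = 48
  (0, 4): z = -16

The smallest value is z = -16, attained at (0, 4).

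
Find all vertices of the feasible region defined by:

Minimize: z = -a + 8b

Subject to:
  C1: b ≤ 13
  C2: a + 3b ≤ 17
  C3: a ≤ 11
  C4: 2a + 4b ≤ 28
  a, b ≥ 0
Each vertex is the intersection of two constraint boundaries that also satisfies all remaining constraints:
  a = 0 and b = 0 → (0, 0)
  a = 11 and b = 0 → (11, 0)
  a = 11 and 2a + 4b = 28 → (11, 1.5)
  a + 3b = 17 and 2a + 4b = 28 → (8, 3)
  a + 3b = 17 and a = 0 → (0, 5.667)

Vertices: (0, 0), (11, 0), (11, 1.5), (8, 3), (0, 5.667)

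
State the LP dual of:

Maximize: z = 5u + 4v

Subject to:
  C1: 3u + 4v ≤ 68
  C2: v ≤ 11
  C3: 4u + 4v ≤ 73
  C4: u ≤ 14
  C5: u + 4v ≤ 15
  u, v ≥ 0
Minimize: z = 68y1 + 11y2 + 73y3 + 14y4 + 15y5

Subject to:
  C1: -3y1 - 4y3 - y4 - y5 ≤ -5
  C2: -4y1 - y2 - 4y3 - 4y5 ≤ -4
  y1, y2, y3, y4, y5 ≥ 0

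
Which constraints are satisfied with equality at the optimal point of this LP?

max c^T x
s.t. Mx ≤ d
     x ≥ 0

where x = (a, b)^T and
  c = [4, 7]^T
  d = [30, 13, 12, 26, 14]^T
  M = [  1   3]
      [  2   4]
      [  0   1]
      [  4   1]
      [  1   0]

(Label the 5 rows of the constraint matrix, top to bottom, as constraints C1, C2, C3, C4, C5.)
Optimal: a = 6.5, b = 0
Slack at optimum:
  C1: slack = 23.5
  C2: slack = 0 (binding)
  C3: slack = 12
  C4: slack = 0 (binding)
  C5: slack = 7.5
  a ≥ 0: a = 6.5
  b ≥ 0: b = 0 (binding)
Binding constraints: C2, C4, b ≥ 0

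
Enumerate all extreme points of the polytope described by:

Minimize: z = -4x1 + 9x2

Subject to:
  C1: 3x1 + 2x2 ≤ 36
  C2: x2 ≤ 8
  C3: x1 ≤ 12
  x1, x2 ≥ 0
Each vertex is the intersection of two constraint boundaries that also satisfies all remaining constraints:
  x1 = 0 and x2 = 0 → (0, 0)
  3x1 + 2x2 = 36 and x1 = 12 → (12, 0)
  3x1 + 2x2 = 36 and x2 = 8 → (6.667, 8)
  x2 = 8 and x1 = 0 → (0, 8)

Vertices: (0, 0), (12, 0), (6.667, 8), (0, 8)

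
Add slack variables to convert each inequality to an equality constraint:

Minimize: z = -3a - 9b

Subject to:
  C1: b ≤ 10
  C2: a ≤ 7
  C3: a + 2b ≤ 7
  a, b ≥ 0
min z = -3a - 9b

s.t.
  b + s1 = 10
  a + s2 = 7
  a + 2b + s3 = 7
  a, b, s1, s2, s3 ≥ 0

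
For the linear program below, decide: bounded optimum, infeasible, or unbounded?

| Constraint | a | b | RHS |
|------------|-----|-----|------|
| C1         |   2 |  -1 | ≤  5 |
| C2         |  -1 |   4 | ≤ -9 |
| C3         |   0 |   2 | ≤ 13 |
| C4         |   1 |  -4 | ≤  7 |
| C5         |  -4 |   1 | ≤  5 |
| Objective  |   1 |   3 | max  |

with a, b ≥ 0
C4 requires a - 4b ≤ 7, while C2 (-a + 4b ≤ -9) is equivalent to a - 4b ≥ 9. Together they would need 9 ≤ a - 4b ≤ 7, which is impossible since 9 > 7. No point satisfies all constraints.

The feasible region is empty; the LP is infeasible.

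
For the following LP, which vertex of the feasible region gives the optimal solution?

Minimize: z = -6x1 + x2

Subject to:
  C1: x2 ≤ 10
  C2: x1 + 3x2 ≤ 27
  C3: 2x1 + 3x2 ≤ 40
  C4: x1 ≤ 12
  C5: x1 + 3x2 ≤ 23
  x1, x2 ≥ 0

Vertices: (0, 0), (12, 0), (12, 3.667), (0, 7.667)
(12, 0) with z = -72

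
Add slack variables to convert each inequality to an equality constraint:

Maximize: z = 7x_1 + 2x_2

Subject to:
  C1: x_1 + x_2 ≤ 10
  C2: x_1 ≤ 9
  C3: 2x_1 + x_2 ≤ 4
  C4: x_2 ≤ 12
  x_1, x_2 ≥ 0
max z = 7x_1 + 2x_2

s.t.
  x_1 + x_2 + s1 = 10
  x_1 + s2 = 9
  2x_1 + x_2 + s3 = 4
  x_2 + s4 = 12
  x_1, x_2, s1, s2, s3, s4 ≥ 0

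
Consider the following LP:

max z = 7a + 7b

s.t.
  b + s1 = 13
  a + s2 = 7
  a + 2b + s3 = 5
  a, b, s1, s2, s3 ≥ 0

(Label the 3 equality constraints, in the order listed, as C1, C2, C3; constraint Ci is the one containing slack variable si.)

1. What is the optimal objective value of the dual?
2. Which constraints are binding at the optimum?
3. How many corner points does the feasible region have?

1. 35 (by strong duality, equal to the primal optimum)
2. C3, b ≥ 0
3. 3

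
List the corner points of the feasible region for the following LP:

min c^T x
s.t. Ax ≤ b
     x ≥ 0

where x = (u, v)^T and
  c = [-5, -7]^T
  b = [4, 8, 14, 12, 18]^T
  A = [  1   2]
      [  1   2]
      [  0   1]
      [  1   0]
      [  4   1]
Each vertex is the intersection of two constraint boundaries that also satisfies all remaining constraints:
  u = 0 and v = 0 → (0, 0)
  u + 2v = 4 and v = 0 → (4, 0)
  u + 2v = 4 and u = 0 → (0, 2)

Vertices: (0, 0), (4, 0), (0, 2)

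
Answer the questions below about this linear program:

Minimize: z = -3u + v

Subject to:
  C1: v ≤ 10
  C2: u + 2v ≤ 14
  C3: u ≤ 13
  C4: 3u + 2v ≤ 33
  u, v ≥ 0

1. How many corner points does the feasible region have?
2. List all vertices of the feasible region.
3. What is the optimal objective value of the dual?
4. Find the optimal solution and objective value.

1. 4
2. (0, 0), (11, 0), (9.5, 2.25), (0, 7)
3. -33 (by strong duality, equal to the primal optimum)
4. u = 11, v = 0, z = -33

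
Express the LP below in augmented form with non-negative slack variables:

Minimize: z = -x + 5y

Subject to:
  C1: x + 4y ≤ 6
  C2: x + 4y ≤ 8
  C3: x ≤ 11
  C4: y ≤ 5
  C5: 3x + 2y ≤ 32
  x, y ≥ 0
min z = -x + 5y

s.t.
  x + 4y + s1 = 6
  x + 4y + s2 = 8
  x + s3 = 11
  y + s4 = 5
  3x + 2y + s5 = 32
  x, y, s1, s2, s3, s4, s5 ≥ 0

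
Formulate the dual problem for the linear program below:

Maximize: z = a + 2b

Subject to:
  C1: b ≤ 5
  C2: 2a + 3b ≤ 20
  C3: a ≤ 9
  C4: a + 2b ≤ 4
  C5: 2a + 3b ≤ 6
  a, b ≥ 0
Minimize: z = 5y1 + 20y2 + 9y3 + 4y4 + 6y5

Subject to:
  C1: -2y2 - y3 - y4 - 2y5 ≤ -1
  C2: -y1 - 3y2 - 2y4 - 3y5 ≤ -2
  y1, y2, y3, y4, y5 ≥ 0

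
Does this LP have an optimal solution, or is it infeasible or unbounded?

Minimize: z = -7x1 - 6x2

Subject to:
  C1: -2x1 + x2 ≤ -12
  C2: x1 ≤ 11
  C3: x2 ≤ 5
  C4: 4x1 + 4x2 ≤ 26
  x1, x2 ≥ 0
The point (6.5, 0) satisfies every constraint, so the LP is feasible; the constraints give x1 ≤ 11 and x2 ≤ 5, which with x1, x2 ≥ 0 keep the feasible region inside a bounded box. A feasible, bounded LP attains a finite optimum at a vertex.

Evaluating z = -7x1 - 6x2 at each vertex:
  (6, 0): z = -42
  (6.5, 0): z = -45.5
  (6.167, 0.3333): z = -45.17

Bounded optimum: z* = -45.5 at (6.5, 0).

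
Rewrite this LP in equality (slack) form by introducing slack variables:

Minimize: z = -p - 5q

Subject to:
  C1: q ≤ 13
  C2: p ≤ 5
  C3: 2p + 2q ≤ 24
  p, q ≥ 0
min z = -p - 5q

s.t.
  q + s1 = 13
  p + s2 = 5
  2p + 2q + s3 = 24
  p, q, s1, s2, s3 ≥ 0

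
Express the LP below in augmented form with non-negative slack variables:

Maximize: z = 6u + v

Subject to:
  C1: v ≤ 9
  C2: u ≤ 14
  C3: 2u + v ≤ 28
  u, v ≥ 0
max z = 6u + v

s.t.
  v + s1 = 9
  u + s2 = 14
  2u + v + s3 = 28
  u, v, s1, s2, s3 ≥ 0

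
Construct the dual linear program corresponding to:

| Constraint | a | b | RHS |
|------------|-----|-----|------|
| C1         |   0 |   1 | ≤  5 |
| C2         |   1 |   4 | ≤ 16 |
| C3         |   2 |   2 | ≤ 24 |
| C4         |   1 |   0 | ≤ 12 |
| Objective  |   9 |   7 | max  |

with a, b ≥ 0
Minimize: z = 5y1 + 16y2 + 24y3 + 12y4

Subject to:
  C1: -y2 - 2y3 - y4 ≤ -9
  C2: -y1 - 4y2 - 2y3 ≤ -7
  y1, y2, y3, y4 ≥ 0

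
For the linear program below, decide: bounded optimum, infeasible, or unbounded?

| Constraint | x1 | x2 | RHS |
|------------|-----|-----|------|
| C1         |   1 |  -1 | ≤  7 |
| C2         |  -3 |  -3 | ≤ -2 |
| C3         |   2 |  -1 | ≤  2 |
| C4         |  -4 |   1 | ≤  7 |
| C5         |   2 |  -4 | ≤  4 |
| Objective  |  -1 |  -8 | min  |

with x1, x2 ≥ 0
Feasible point: (0, 1) satisfies every constraint, so the LP is feasible.
Direction d = (1, 2): for each constraint row a, a·d ≤ 0 —
  (1)(1) + (-1)(2) = -1 ≤ 0
  (-3)(1) + (-3)(2) = -9 ≤ 0
  (2)(1) + (-1)(2) = 0 ≤ 0
  (-4)(1) + (1)(2) = -2 ≤ 0
  (2)(1) + (-4)(2) = -6 ≤ 0
and d ≥ 0, so (0, 1) + t·d stays feasible for every t ≥ 0. Along this ray z = -x1 - 8x2 changes by -17 per unit t, so z → −∞.

Unbounded — the objective can decrease without bound over the feasible region.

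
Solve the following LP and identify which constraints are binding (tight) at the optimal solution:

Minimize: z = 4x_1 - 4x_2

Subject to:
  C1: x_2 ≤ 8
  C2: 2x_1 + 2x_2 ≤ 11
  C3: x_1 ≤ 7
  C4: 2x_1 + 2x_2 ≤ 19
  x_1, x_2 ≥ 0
Optimal: x_1 = 0, x_2 = 5.5
Binding: C2, x_1 ≥ 0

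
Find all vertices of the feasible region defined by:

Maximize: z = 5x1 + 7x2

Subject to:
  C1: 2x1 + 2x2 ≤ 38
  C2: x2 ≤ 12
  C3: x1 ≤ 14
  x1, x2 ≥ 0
Each vertex is the intersection of two constraint boundaries that also satisfies all remaining constraints:
  x1 = 0 and x2 = 0 → (0, 0)
  x1 = 14 and x2 = 0 → (14, 0)
  2x1 + 2x2 = 38 and x1 = 14 → (14, 5)
  2x1 + 2x2 = 38 and x2 = 12 → (7, 12)
  x2 = 12 and x1 = 0 → (0, 12)

Vertices: (0, 0), (14, 0), (14, 5), (7, 12), (0, 12)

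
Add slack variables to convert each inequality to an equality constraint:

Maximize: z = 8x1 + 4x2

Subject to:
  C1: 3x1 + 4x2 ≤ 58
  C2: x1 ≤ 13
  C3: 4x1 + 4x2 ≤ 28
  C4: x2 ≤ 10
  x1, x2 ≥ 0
max z = 8x1 + 4x2

s.t.
  3x1 + 4x2 + s1 = 58
  x1 + s2 = 13
  4x1 + 4x2 + s3 = 28
  x2 + s4 = 10
  x1, x2, s1, s2, s3, s4 ≥ 0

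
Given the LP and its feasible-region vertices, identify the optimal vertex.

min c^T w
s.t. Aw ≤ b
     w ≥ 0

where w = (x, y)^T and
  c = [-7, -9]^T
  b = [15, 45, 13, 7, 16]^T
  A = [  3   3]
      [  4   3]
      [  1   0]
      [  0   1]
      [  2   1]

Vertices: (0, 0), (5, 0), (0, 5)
(0, 5) with z = -45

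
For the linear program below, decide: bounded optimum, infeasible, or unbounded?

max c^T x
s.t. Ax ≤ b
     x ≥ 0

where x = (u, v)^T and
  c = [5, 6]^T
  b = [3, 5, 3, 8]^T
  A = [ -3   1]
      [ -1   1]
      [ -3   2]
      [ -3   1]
Feasible point: (0, 0) satisfies every constraint, so the LP is feasible.
Direction d = (1, 0): for each constraint row a, a·d ≤ 0 —
  (-3)(1) + (1)(0) = -3 ≤ 0
  (-1)(1) + (1)(0) = -1 ≤ 0
  (-3)(1) + (2)(0) = -3 ≤ 0
  (-3)(1) + (1)(0) = -3 ≤ 0
and d ≥ 0, so (0, 0) + t·d stays feasible for every t ≥ 0. Along this ray z = 5u + 6v changes by 5 per unit t, so z → +∞.

The LP is unbounded; z can be made arbitrarily large.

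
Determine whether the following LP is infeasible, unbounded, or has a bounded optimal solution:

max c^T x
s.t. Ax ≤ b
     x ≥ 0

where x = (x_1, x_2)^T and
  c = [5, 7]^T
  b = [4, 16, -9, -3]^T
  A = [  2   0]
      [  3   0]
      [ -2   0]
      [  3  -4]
One constraint requires 2x_1 ≤ 4, while the constraint -2x_1 ≤ -9 is equivalent to 2x_1 ≥ 9. Together they would need 9 ≤ 2x_1 ≤ 4, which is impossible since 9 > 4. No point satisfies all constraints.

Infeasible — the constraint set is empty.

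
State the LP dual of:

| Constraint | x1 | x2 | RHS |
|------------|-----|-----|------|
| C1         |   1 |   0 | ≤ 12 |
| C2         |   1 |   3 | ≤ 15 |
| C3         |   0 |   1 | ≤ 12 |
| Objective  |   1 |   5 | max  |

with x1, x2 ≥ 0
Minimize: z = 12y1 + 15y2 + 12y3

Subject to:
  C1: -y1 - y2 ≤ -1
  C2: -3y2 - y3 ≤ -5
  y1, y2, y3 ≥ 0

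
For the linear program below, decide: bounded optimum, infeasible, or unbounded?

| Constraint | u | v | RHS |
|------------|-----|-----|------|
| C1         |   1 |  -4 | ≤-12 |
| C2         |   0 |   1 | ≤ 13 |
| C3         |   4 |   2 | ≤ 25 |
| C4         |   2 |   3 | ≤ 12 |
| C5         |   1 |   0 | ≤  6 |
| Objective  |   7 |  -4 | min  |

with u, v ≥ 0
The point (0, 4) satisfies every constraint, so the LP is feasible; the constraints give u ≤ 6 and v ≤ 13, which with u, v ≥ 0 keep the feasible region inside a bounded box. A feasible, bounded LP attains a finite optimum at a vertex.

The LP has an optimal solution: (0, 4) with z = -16.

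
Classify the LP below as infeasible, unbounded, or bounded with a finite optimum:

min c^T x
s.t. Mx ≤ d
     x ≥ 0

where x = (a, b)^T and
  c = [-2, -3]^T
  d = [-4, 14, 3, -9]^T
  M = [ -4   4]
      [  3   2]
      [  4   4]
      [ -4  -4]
One constraint requires 4a + 4b ≤ 3, while the constraint -4a - 4b ≤ -9 is equivalent to 4a + 4b ≥ 9. Together they would need 9 ≤ 4a + 4b ≤ 3, which is impossible since 9 > 3. No point satisfies all constraints.

Infeasible: no point satisfies all constraints simultaneously.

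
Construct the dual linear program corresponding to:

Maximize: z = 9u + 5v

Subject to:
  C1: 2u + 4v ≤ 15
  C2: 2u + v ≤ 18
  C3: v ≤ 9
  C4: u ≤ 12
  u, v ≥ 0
Minimize: z = 15y1 + 18y2 + 9y3 + 12y4

Subject to:
  C1: -2y1 - 2y2 - y4 ≤ -9
  C2: -4y1 - y2 - y3 ≤ -5
  y1, y2, y3, y4 ≥ 0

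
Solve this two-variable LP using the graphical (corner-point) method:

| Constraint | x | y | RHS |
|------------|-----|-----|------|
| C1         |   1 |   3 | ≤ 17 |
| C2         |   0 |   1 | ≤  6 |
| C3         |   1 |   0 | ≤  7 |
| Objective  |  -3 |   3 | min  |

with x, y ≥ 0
x = 7, y = 0, z = -21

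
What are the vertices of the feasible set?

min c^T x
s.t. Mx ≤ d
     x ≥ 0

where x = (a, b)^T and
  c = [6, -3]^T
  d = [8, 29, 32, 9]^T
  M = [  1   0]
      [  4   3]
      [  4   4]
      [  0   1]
Each vertex is the intersection of two constraint boundaries that also satisfies all remaining constraints:
  a = 0 and b = 0 → (0, 0)
  4a + 3b = 29 and b = 0 → (7.25, 0)
  4a + 3b = 29 and 4a + 4b = 32 → (5, 3)
  4a + 4b = 32 and a = 0 → (0, 8)

Vertices: (0, 0), (7.25, 0), (5, 3), (0, 8)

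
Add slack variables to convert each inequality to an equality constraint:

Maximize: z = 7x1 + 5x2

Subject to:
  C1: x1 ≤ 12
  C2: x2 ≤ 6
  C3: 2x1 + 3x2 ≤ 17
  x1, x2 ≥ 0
max z = 7x1 + 5x2

s.t.
  x1 + s1 = 12
  x2 + s2 = 6
  2x1 + 3x2 + s3 = 17
  x1, x2, s1, s2, s3 ≥ 0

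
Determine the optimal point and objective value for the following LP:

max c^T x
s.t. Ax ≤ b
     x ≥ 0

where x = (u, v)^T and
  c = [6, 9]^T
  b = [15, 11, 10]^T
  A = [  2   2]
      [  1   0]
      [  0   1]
u = 0, v = 7.5, z = 67.5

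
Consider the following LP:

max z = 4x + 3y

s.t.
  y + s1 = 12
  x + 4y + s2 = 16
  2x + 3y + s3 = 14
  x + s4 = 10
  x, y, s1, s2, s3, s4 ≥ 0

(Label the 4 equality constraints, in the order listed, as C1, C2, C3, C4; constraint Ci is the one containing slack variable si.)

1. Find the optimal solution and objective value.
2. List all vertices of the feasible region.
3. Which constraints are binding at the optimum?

1. x = 7, y = 0, z = 28
2. (0, 0), (7, 0), (1.6, 3.6), (0, 4)
3. C3, y ≥ 0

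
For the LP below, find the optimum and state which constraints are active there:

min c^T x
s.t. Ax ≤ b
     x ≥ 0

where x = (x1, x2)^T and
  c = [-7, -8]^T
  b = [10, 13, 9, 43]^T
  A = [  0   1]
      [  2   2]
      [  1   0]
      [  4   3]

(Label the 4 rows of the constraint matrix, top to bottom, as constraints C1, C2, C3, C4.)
Optimal: x1 = 0, x2 = 6.5
Slack at optimum:
  C1: slack = 3.5
  C2: slack = 0 (binding)
  C3: slack = 9
  C4: slack = 23.5
  x1 ≥ 0: x1 = 0 (binding)
  x2 ≥ 0: x2 = 6.5
Binding constraints: C2, x1 ≥ 0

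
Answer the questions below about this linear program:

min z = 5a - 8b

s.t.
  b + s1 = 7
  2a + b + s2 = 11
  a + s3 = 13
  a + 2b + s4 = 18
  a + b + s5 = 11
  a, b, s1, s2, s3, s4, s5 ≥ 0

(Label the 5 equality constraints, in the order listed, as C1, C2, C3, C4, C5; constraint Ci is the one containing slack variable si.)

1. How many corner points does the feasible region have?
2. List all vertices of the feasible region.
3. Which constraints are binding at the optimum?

1. 4
2. (0, 0), (5.5, 0), (2, 7), (0, 7)
3. C1, a ≥ 0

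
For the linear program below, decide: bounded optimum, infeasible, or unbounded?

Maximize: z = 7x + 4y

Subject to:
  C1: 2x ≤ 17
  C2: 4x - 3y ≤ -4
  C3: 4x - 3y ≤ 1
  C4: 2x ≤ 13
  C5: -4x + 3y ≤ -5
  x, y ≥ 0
C2 requires 4x - 3y ≤ -4, while C5 (-4x + 3y ≤ -5) is equivalent to 4x - 3y ≥ 5. Together they would need 5 ≤ 4x - 3y ≤ -4, which is impossible since 5 > -4. No point satisfies all constraints.

Infeasible — the constraint set is empty.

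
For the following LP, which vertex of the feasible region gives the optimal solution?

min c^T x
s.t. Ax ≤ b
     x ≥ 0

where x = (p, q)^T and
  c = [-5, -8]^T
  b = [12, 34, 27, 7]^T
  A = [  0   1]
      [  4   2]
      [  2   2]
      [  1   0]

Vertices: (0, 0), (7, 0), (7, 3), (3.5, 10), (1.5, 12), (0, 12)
Evaluating z = -5p - 8q at each vertex:
  (0, 0): z = 0
  (7, 0): z = -35
  (7, 3): z = -59
  (3.5, 10): z = -97.5
  (1.5, 12): z = -103.5
  (0, 12): z = -96

The smallest value is z = -103.5, attained at (1.5, 12).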